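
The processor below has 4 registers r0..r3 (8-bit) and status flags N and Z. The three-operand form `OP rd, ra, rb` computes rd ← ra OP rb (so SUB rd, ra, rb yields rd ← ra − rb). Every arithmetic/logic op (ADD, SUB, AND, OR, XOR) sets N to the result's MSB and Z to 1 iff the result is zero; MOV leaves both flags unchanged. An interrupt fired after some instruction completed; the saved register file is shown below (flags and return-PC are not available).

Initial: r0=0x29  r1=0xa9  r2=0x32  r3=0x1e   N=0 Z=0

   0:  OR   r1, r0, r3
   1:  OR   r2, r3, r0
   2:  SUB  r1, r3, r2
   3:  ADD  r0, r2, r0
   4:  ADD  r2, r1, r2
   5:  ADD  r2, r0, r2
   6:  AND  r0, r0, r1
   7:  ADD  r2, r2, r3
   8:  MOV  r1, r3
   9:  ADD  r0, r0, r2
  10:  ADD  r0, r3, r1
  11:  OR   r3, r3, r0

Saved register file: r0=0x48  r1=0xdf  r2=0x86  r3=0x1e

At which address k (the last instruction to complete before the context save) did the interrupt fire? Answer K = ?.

after  0: r0=0x29 r1=0x3f r2=0x32 r3=0x1e  N=0 Z=0
after  1: r0=0x29 r1=0x3f r2=0x3f r3=0x1e  N=0 Z=0
after  2: r0=0x29 r1=0xdf r2=0x3f r3=0x1e  N=1 Z=0
after  3: r0=0x68 r1=0xdf r2=0x3f r3=0x1e  N=0 Z=0
after  4: r0=0x68 r1=0xdf r2=0x1e r3=0x1e  N=0 Z=0
after  5: r0=0x68 r1=0xdf r2=0x86 r3=0x1e  N=1 Z=0
after  6: r0=0x48 r1=0xdf r2=0x86 r3=0x1e  N=0 Z=0
-- IRQ taken; context saved, return-PC = 7 --

K = 6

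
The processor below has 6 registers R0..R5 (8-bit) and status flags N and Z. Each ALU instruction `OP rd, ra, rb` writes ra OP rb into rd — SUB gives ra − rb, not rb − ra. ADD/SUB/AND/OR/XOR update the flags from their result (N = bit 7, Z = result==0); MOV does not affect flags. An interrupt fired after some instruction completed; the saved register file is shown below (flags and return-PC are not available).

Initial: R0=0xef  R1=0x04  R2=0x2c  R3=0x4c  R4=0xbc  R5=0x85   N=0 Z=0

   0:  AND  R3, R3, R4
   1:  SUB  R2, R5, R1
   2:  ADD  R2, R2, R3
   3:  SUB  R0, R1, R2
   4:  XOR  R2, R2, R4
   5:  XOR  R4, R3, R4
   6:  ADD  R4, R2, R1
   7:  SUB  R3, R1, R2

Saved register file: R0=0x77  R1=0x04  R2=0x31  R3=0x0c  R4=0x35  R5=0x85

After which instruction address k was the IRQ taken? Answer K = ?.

K = 6

after  0: R0=0xef R1=0x04 R2=0x2c R3=0x0c R4=0xbc R5=0x85  N=0 Z=0
after  1: R0=0xef R1=0x04 R2=0x81 R3=0x0c R4=0xbc R5=0x85  N=1 Z=0
after  2: R0=0xef R1=0x04 R2=0x8d R3=0x0c R4=0xbc R5=0x85  N=1 Z=0
after  3: R0=0x77 R1=0x04 R2=0x8d R3=0x0c R4=0xbc R5=0x85  N=0 Z=0
after  4: R0=0x77 R1=0x04 R2=0x31 R3=0x0c R4=0xbc R5=0x85  N=0 Z=0
after  5: R0=0x77 R1=0x04 R2=0x31 R3=0x0c R4=0xb0 R5=0x85  N=1 Z=0
after  6: R0=0x77 R1=0x04 R2=0x31 R3=0x0c R4=0x35 R5=0x85  N=0 Z=0
-- IRQ taken; context saved, return-PC = 7 --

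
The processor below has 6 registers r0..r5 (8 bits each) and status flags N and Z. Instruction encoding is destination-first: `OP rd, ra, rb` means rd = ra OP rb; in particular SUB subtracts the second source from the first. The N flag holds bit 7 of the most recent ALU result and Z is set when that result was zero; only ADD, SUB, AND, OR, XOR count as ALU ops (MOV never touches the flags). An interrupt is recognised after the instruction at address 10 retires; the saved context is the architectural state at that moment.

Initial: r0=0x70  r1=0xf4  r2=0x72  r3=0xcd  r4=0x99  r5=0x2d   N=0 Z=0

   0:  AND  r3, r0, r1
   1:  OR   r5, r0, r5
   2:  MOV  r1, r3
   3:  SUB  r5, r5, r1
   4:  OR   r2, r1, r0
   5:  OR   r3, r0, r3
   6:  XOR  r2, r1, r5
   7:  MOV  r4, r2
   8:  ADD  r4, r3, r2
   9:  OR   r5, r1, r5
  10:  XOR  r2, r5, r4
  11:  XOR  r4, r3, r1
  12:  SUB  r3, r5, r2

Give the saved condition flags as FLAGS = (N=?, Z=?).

after  0: r0=0x70 r1=0xf4 r2=0x72 r3=0x70 r4=0x99 r5=0x2d  N=0 Z=0
after  1: r0=0x70 r1=0xf4 r2=0x72 r3=0x70 r4=0x99 r5=0x7d  N=0 Z=0
after  2: r0=0x70 r1=0x70 r2=0x72 r3=0x70 r4=0x99 r5=0x7d  N=0 Z=0
after  3: r0=0x70 r1=0x70 r2=0x72 r3=0x70 r4=0x99 r5=0x0d  N=0 Z=0
after  4: r0=0x70 r1=0x70 r2=0x70 r3=0x70 r4=0x99 r5=0x0d  N=0 Z=0
after  5: r0=0x70 r1=0x70 r2=0x70 r3=0x70 r4=0x99 r5=0x0d  N=0 Z=0
after  6: r0=0x70 r1=0x70 r2=0x7d r3=0x70 r4=0x99 r5=0x0d  N=0 Z=0
after  7: r0=0x70 r1=0x70 r2=0x7d r3=0x70 r4=0x7d r5=0x0d  N=0 Z=0
after  8: r0=0x70 r1=0x70 r2=0x7d r3=0x70 r4=0xed r5=0x0d  N=1 Z=0
after  9: r0=0x70 r1=0x70 r2=0x7d r3=0x70 r4=0xed r5=0x7d  N=0 Z=0
after 10: r0=0x70 r1=0x70 r2=0x90 r3=0x70 r4=0xed r5=0x7d  N=1 Z=0
-- IRQ taken; context saved, return-PC = 11 --

FLAGS = (N=1, Z=0)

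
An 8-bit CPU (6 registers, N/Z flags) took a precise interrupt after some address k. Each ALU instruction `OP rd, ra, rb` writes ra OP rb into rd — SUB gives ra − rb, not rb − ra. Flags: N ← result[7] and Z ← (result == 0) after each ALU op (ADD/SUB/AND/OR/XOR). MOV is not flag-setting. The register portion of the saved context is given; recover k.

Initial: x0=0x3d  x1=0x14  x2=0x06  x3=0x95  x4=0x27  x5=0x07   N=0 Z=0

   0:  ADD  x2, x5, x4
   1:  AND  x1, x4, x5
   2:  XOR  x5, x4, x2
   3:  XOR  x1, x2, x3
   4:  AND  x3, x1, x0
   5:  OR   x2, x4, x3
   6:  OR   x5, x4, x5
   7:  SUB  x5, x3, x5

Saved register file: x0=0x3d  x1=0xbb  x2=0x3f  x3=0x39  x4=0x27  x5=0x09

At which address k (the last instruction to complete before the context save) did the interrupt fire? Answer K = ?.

K = 5

after  0: x0=0x3d x1=0x14 x2=0x2e x3=0x95 x4=0x27 x5=0x07  N=0 Z=0
after  1: x0=0x3d x1=0x07 x2=0x2e x3=0x95 x4=0x27 x5=0x07  N=0 Z=0
after  2: x0=0x3d x1=0x07 x2=0x2e x3=0x95 x4=0x27 x5=0x09  N=0 Z=0
after  3: x0=0x3d x1=0xbb x2=0x2e x3=0x95 x4=0x27 x5=0x09  N=1 Z=0
after  4: x0=0x3d x1=0xbb x2=0x2e x3=0x39 x4=0x27 x5=0x09  N=0 Z=0
after  5: x0=0x3d x1=0xbb x2=0x3f x3=0x39 x4=0x27 x5=0x09  N=0 Z=0
-- IRQ taken; context saved, return-PC = 6 --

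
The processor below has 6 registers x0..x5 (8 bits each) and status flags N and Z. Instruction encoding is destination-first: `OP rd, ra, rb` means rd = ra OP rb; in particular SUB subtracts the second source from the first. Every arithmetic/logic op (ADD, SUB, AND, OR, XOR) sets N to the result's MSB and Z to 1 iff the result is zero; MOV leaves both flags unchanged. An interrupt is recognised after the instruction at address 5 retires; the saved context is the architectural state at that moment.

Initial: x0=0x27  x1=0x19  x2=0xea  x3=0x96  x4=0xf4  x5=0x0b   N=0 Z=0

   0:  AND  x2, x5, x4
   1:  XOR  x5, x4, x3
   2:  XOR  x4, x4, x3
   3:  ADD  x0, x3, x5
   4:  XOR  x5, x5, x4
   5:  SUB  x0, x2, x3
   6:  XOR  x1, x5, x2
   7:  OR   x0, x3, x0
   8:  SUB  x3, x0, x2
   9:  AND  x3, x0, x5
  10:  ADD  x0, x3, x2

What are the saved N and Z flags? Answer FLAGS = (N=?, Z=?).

after  0: x0=0x27 x1=0x19 x2=0x00 x3=0x96 x4=0xf4 x5=0x0b  N=0 Z=1
after  1: x0=0x27 x1=0x19 x2=0x00 x3=0x96 x4=0xf4 x5=0x62  N=0 Z=0
after  2: x0=0x27 x1=0x19 x2=0x00 x3=0x96 x4=0x62 x5=0x62  N=0 Z=0
after  3: x0=0xf8 x1=0x19 x2=0x00 x3=0x96 x4=0x62 x5=0x62  N=1 Z=0
after  4: x0=0xf8 x1=0x19 x2=0x00 x3=0x96 x4=0x62 x5=0x00  N=0 Z=1
after  5: x0=0x6a x1=0x19 x2=0x00 x3=0x96 x4=0x62 x5=0x00  N=0 Z=0
-- IRQ taken; context saved, return-PC = 6 --

FLAGS = (N=0, Z=0)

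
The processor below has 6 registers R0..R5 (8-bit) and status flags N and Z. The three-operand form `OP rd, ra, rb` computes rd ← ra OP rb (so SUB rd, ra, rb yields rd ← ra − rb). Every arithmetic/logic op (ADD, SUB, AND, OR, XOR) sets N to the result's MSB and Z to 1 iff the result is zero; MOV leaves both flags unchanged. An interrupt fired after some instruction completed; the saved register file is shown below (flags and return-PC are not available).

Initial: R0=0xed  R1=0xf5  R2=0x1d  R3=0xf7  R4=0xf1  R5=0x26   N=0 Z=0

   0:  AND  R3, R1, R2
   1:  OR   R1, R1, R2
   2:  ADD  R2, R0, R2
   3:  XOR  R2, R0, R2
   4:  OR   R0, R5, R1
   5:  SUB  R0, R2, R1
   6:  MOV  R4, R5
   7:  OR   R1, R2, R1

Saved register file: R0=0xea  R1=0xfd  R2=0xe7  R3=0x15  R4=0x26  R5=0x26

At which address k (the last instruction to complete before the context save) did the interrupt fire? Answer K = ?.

K = 6

after  0: R0=0xed R1=0xf5 R2=0x1d R3=0x15 R4=0xf1 R5=0x26  N=0 Z=0
after  1: R0=0xed R1=0xfd R2=0x1d R3=0x15 R4=0xf1 R5=0x26  N=1 Z=0
after  2: R0=0xed R1=0xfd R2=0x0a R3=0x15 R4=0xf1 R5=0x26  N=0 Z=0
after  3: R0=0xed R1=0xfd R2=0xe7 R3=0x15 R4=0xf1 R5=0x26  N=1 Z=0
after  4: R0=0xff R1=0xfd R2=0xe7 R3=0x15 R4=0xf1 R5=0x26  N=1 Z=0
after  5: R0=0xea R1=0xfd R2=0xe7 R3=0x15 R4=0xf1 R5=0x26  N=1 Z=0
after  6: R0=0xea R1=0xfd R2=0xe7 R3=0x15 R4=0x26 R5=0x26  N=1 Z=0
-- IRQ taken; context saved, return-PC = 7 --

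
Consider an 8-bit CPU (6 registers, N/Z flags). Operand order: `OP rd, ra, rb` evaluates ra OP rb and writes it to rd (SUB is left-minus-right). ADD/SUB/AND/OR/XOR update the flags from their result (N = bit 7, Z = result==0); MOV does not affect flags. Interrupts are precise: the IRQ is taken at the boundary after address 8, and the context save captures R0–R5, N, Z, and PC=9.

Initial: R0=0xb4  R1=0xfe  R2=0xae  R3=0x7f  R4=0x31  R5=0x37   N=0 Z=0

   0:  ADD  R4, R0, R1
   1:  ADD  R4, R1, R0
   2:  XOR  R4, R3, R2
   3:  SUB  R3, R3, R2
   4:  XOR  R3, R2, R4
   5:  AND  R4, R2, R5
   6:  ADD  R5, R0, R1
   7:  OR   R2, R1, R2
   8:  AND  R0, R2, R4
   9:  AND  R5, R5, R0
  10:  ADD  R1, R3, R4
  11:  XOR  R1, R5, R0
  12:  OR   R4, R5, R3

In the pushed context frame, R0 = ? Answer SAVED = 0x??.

after  0: R0=0xb4 R1=0xfe R2=0xae R3=0x7f R4=0xb2 R5=0x37  N=1 Z=0
after  1: R0=0xb4 R1=0xfe R2=0xae R3=0x7f R4=0xb2 R5=0x37  N=1 Z=0
after  2: R0=0xb4 R1=0xfe R2=0xae R3=0x7f R4=0xd1 R5=0x37  N=1 Z=0
after  3: R0=0xb4 R1=0xfe R2=0xae R3=0xd1 R4=0xd1 R5=0x37  N=1 Z=0
after  4: R0=0xb4 R1=0xfe R2=0xae R3=0x7f R4=0xd1 R5=0x37  N=0 Z=0
after  5: R0=0xb4 R1=0xfe R2=0xae R3=0x7f R4=0x26 R5=0x37  N=0 Z=0
after  6: R0=0xb4 R1=0xfe R2=0xae R3=0x7f R4=0x26 R5=0xb2  N=1 Z=0
after  7: R0=0xb4 R1=0xfe R2=0xfe R3=0x7f R4=0x26 R5=0xb2  N=1 Z=0
after  8: R0=0x26 R1=0xfe R2=0xfe R3=0x7f R4=0x26 R5=0xb2  N=0 Z=0
-- IRQ taken; context saved, return-PC = 9 --

SAVED = 0x26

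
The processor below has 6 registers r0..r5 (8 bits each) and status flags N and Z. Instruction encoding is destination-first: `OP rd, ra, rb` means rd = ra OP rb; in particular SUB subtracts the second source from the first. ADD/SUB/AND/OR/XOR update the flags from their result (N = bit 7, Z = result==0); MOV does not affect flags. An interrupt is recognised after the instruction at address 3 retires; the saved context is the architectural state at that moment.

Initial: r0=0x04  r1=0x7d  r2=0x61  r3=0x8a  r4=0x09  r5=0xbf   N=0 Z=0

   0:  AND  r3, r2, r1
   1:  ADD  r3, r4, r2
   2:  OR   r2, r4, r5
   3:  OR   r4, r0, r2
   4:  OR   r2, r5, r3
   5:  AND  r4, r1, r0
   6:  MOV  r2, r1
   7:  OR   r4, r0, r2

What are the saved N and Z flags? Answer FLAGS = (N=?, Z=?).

FLAGS = (N=1, Z=0)

after  0: r0=0x04 r1=0x7d r2=0x61 r3=0x61 r4=0x09 r5=0xbf  N=0 Z=0
after  1: r0=0x04 r1=0x7d r2=0x61 r3=0x6a r4=0x09 r5=0xbf  N=0 Z=0
after  2: r0=0x04 r1=0x7d r2=0xbf r3=0x6a r4=0x09 r5=0xbf  N=1 Z=0
after  3: r0=0x04 r1=0x7d r2=0xbf r3=0x6a r4=0xbf r5=0xbf  N=1 Z=0
-- IRQ taken; context saved, return-PC = 4 --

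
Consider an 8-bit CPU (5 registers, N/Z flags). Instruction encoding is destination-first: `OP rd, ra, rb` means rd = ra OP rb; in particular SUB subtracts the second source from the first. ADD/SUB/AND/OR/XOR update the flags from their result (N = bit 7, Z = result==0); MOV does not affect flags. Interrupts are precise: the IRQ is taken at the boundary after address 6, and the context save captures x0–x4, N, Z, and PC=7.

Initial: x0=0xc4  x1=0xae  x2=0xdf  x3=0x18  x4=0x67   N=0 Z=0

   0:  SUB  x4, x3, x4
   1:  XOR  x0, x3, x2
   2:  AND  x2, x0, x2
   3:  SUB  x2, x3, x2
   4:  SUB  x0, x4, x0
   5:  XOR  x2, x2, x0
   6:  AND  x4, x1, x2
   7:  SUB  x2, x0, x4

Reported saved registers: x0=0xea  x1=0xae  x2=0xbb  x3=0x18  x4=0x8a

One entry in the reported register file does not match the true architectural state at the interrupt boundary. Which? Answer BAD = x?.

after  0: x0=0xc4 x1=0xae x2=0xdf x3=0x18 x4=0xb1  N=1 Z=0
after  1: x0=0xc7 x1=0xae x2=0xdf x3=0x18 x4=0xb1  N=1 Z=0
after  2: x0=0xc7 x1=0xae x2=0xc7 x3=0x18 x4=0xb1  N=1 Z=0
after  3: x0=0xc7 x1=0xae x2=0x51 x3=0x18 x4=0xb1  N=0 Z=0
after  4: x0=0xea x1=0xae x2=0x51 x3=0x18 x4=0xb1  N=1 Z=0
after  5: x0=0xea x1=0xae x2=0xbb x3=0x18 x4=0xb1  N=1 Z=0
after  6: x0=0xea x1=0xae x2=0xbb x3=0x18 x4=0xaa  N=1 Z=0
-- IRQ taken; context saved, return-PC = 7 --
mismatch: x4: reported 0x8a vs actual 0xaa

BAD = x4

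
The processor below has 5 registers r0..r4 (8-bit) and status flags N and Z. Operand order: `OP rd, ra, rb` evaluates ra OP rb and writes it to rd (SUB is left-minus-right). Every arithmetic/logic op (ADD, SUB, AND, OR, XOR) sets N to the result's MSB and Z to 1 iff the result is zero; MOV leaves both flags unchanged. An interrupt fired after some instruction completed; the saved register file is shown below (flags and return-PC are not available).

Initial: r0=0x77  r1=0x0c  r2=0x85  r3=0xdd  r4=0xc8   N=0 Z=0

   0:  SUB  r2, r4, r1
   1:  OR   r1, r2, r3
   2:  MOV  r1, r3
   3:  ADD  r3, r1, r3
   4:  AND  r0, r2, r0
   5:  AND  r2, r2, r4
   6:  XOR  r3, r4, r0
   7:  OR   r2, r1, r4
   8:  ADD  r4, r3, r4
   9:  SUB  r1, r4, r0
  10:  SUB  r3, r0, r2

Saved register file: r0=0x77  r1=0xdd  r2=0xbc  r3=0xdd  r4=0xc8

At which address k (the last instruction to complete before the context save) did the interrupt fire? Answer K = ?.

K = 2

after  0: r0=0x77 r1=0x0c r2=0xbc r3=0xdd r4=0xc8  N=1 Z=0
after  1: r0=0x77 r1=0xfd r2=0xbc r3=0xdd r4=0xc8  N=1 Z=0
after  2: r0=0x77 r1=0xdd r2=0xbc r3=0xdd r4=0xc8  N=1 Z=0
-- IRQ taken; context saved, return-PC = 3 --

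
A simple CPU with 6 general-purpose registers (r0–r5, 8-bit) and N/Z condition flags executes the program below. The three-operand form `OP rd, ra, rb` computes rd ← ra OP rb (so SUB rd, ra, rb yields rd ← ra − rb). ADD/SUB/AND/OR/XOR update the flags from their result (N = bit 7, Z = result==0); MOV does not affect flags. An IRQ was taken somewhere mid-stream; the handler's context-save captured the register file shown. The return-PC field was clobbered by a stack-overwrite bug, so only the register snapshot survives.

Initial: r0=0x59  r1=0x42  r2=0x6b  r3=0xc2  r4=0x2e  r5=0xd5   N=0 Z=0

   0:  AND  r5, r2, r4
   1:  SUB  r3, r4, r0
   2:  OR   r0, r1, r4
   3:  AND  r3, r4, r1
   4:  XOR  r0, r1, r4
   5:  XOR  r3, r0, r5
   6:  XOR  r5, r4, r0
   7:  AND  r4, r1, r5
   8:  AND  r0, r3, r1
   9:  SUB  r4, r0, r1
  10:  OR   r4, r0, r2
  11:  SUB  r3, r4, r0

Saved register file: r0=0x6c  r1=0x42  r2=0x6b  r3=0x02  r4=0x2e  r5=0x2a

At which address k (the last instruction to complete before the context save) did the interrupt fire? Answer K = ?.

after  0: r0=0x59 r1=0x42 r2=0x6b r3=0xc2 r4=0x2e r5=0x2a  N=0 Z=0
after  1: r0=0x59 r1=0x42 r2=0x6b r3=0xd5 r4=0x2e r5=0x2a  N=1 Z=0
after  2: r0=0x6e r1=0x42 r2=0x6b r3=0xd5 r4=0x2e r5=0x2a  N=0 Z=0
after  3: r0=0x6e r1=0x42 r2=0x6b r3=0x02 r4=0x2e r5=0x2a  N=0 Z=0
after  4: r0=0x6c r1=0x42 r2=0x6b r3=0x02 r4=0x2e r5=0x2a  N=0 Z=0
-- IRQ taken; context saved, return-PC = 5 --

K = 4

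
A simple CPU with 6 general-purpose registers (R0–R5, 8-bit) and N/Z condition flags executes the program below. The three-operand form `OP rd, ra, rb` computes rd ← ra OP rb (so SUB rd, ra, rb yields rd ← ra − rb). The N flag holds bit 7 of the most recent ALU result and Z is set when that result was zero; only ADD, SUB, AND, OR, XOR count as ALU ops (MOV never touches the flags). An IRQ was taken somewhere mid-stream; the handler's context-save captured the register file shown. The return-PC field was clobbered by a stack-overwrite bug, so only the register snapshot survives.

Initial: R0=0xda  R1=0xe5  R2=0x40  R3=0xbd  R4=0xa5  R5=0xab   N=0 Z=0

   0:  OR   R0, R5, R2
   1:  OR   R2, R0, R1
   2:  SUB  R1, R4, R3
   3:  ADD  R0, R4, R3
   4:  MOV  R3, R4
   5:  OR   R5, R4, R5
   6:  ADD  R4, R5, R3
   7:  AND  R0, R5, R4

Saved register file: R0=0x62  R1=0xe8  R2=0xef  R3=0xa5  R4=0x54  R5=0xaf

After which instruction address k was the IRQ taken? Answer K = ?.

after  0: R0=0xeb R1=0xe5 R2=0x40 R3=0xbd R4=0xa5 R5=0xab  N=1 Z=0
after  1: R0=0xeb R1=0xe5 R2=0xef R3=0xbd R4=0xa5 R5=0xab  N=1 Z=0
after  2: R0=0xeb R1=0xe8 R2=0xef R3=0xbd R4=0xa5 R5=0xab  N=1 Z=0
after  3: R0=0x62 R1=0xe8 R2=0xef R3=0xbd R4=0xa5 R5=0xab  N=0 Z=0
after  4: R0=0x62 R1=0xe8 R2=0xef R3=0xa5 R4=0xa5 R5=0xab  N=0 Z=0
after  5: R0=0x62 R1=0xe8 R2=0xef R3=0xa5 R4=0xa5 R5=0xaf  N=1 Z=0
after  6: R0=0x62 R1=0xe8 R2=0xef R3=0xa5 R4=0x54 R5=0xaf  N=0 Z=0
-- IRQ taken; context saved, return-PC = 7 --

K = 6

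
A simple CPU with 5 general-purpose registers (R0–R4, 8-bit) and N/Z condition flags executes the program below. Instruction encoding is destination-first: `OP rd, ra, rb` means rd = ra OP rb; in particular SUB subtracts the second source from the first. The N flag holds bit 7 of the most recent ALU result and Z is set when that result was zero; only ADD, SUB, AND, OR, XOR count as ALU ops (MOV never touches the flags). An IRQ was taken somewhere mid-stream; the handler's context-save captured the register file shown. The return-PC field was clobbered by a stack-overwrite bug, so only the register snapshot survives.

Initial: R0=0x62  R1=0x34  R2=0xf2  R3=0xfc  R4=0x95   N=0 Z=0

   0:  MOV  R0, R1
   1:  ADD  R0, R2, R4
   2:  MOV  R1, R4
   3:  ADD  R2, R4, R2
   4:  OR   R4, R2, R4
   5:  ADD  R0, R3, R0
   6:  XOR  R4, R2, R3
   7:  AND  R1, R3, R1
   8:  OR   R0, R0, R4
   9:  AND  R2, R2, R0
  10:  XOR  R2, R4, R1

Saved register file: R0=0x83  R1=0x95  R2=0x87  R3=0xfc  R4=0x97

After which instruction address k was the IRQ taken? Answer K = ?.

K = 5

after  0: R0=0x34 R1=0x34 R2=0xf2 R3=0xfc R4=0x95  N=0 Z=0
after  1: R0=0x87 R1=0x34 R2=0xf2 R3=0xfc R4=0x95  N=1 Z=0
after  2: R0=0x87 R1=0x95 R2=0xf2 R3=0xfc R4=0x95  N=1 Z=0
after  3: R0=0x87 R1=0x95 R2=0x87 R3=0xfc R4=0x95  N=1 Z=0
after  4: R0=0x87 R1=0x95 R2=0x87 R3=0xfc R4=0x97  N=1 Z=0
after  5: R0=0x83 R1=0x95 R2=0x87 R3=0xfc R4=0x97  N=1 Z=0
-- IRQ taken; context saved, return-PC = 6 --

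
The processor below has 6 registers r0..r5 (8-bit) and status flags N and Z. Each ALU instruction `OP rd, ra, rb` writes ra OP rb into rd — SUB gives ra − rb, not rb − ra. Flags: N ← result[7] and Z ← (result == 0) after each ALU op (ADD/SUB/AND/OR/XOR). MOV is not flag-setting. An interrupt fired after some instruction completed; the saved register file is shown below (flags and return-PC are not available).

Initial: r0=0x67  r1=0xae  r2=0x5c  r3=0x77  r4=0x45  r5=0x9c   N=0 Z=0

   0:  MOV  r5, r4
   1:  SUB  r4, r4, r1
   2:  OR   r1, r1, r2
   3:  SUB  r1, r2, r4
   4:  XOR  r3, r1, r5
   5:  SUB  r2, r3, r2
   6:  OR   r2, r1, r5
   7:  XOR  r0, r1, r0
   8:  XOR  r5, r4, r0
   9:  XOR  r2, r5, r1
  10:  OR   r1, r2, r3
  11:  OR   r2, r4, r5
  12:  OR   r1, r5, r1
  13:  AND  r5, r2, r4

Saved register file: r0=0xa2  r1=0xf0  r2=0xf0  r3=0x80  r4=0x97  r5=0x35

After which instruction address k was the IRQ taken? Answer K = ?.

after  0: r0=0x67 r1=0xae r2=0x5c r3=0x77 r4=0x45 r5=0x45  N=0 Z=0
after  1: r0=0x67 r1=0xae r2=0x5c r3=0x77 r4=0x97 r5=0x45  N=1 Z=0
after  2: r0=0x67 r1=0xfe r2=0x5c r3=0x77 r4=0x97 r5=0x45  N=1 Z=0
after  3: r0=0x67 r1=0xc5 r2=0x5c r3=0x77 r4=0x97 r5=0x45  N=1 Z=0
after  4: r0=0x67 r1=0xc5 r2=0x5c r3=0x80 r4=0x97 r5=0x45  N=1 Z=0
after  5: r0=0x67 r1=0xc5 r2=0x24 r3=0x80 r4=0x97 r5=0x45  N=0 Z=0
after  6: r0=0x67 r1=0xc5 r2=0xc5 r3=0x80 r4=0x97 r5=0x45  N=1 Z=0
after  7: r0=0xa2 r1=0xc5 r2=0xc5 r3=0x80 r4=0x97 r5=0x45  N=1 Z=0
after  8: r0=0xa2 r1=0xc5 r2=0xc5 r3=0x80 r4=0x97 r5=0x35  N=0 Z=0
after  9: r0=0xa2 r1=0xc5 r2=0xf0 r3=0x80 r4=0x97 r5=0x35  N=1 Z=0
after 10: r0=0xa2 r1=0xf0 r2=0xf0 r3=0x80 r4=0x97 r5=0x35  N=1 Z=0
-- IRQ taken; context saved, return-PC = 11 --

K = 10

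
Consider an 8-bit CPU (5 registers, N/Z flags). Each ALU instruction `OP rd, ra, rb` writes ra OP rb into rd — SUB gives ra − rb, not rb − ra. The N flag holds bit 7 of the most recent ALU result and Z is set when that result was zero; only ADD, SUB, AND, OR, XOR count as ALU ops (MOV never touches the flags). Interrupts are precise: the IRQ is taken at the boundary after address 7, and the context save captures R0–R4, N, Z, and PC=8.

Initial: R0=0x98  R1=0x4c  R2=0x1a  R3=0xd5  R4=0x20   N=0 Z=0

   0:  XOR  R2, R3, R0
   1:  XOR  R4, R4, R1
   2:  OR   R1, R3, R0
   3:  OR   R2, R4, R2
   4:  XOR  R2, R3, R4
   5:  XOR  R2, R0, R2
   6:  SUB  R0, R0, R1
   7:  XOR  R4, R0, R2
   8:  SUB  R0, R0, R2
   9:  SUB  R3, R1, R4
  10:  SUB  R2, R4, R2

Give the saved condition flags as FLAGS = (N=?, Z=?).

FLAGS = (N=1, Z=0)

after  0: R0=0x98 R1=0x4c R2=0x4d R3=0xd5 R4=0x20  N=0 Z=0
after  1: R0=0x98 R1=0x4c R2=0x4d R3=0xd5 R4=0x6c  N=0 Z=0
after  2: R0=0x98 R1=0xdd R2=0x4d R3=0xd5 R4=0x6c  N=1 Z=0
after  3: R0=0x98 R1=0xdd R2=0x6d R3=0xd5 R4=0x6c  N=0 Z=0
after  4: R0=0x98 R1=0xdd R2=0xb9 R3=0xd5 R4=0x6c  N=1 Z=0
after  5: R0=0x98 R1=0xdd R2=0x21 R3=0xd5 R4=0x6c  N=0 Z=0
after  6: R0=0xbb R1=0xdd R2=0x21 R3=0xd5 R4=0x6c  N=1 Z=0
after  7: R0=0xbb R1=0xdd R2=0x21 R3=0xd5 R4=0x9a  N=1 Z=0
-- IRQ taken; context saved, return-PC = 8 --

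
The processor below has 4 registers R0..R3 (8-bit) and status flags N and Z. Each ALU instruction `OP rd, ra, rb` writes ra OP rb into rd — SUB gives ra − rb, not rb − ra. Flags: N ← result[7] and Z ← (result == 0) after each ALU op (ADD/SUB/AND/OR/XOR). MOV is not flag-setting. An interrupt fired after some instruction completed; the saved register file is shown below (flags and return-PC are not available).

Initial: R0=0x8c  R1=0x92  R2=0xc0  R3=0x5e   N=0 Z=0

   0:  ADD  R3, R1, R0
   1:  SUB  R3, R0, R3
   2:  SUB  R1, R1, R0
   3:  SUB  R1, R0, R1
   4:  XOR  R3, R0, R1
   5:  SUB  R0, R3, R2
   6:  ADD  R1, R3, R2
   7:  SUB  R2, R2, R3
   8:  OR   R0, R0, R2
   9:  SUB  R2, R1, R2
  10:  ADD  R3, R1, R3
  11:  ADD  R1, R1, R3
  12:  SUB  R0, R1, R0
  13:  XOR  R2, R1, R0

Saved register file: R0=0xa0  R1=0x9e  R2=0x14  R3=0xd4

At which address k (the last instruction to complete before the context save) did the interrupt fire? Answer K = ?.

K = 12

after  0: R0=0x8c R1=0x92 R2=0xc0 R3=0x1e  N=0 Z=0
after  1: R0=0x8c R1=0x92 R2=0xc0 R3=0x6e  N=0 Z=0
after  2: R0=0x8c R1=0x06 R2=0xc0 R3=0x6e  N=0 Z=0
after  3: R0=0x8c R1=0x86 R2=0xc0 R3=0x6e  N=1 Z=0
after  4: R0=0x8c R1=0x86 R2=0xc0 R3=0x0a  N=0 Z=0
after  5: R0=0x4a R1=0x86 R2=0xc0 R3=0x0a  N=0 Z=0
after  6: R0=0x4a R1=0xca R2=0xc0 R3=0x0a  N=1 Z=0
after  7: R0=0x4a R1=0xca R2=0xb6 R3=0x0a  N=1 Z=0
after  8: R0=0xfe R1=0xca R2=0xb6 R3=0x0a  N=1 Z=0
after  9: R0=0xfe R1=0xca R2=0x14 R3=0x0a  N=0 Z=0
after 10: R0=0xfe R1=0xca R2=0x14 R3=0xd4  N=1 Z=0
after 11: R0=0xfe R1=0x9e R2=0x14 R3=0xd4  N=1 Z=0
after 12: R0=0xa0 R1=0x9e R2=0x14 R3=0xd4  N=1 Z=0
-- IRQ taken; context saved, return-PC = 13 --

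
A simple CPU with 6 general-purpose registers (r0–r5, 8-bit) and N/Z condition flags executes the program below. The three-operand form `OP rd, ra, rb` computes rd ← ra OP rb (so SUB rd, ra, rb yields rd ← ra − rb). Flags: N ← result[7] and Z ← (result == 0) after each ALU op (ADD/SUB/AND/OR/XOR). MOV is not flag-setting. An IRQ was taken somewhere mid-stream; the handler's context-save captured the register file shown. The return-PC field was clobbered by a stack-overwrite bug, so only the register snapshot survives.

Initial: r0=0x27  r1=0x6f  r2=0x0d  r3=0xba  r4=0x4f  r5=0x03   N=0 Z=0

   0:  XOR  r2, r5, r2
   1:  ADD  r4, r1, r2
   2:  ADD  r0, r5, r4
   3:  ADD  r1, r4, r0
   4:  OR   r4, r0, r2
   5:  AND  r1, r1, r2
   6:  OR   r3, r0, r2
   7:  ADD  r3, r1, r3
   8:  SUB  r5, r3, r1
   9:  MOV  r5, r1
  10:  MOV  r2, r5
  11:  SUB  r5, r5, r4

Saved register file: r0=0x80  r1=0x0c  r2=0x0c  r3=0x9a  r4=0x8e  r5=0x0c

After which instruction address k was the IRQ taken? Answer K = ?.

after  0: r0=0x27 r1=0x6f r2=0x0e r3=0xba r4=0x4f r5=0x03  N=0 Z=0
after  1: r0=0x27 r1=0x6f r2=0x0e r3=0xba r4=0x7d r5=0x03  N=0 Z=0
after  2: r0=0x80 r1=0x6f r2=0x0e r3=0xba r4=0x7d r5=0x03  N=1 Z=0
after  3: r0=0x80 r1=0xfd r2=0x0e r3=0xba r4=0x7d r5=0x03  N=1 Z=0
after  4: r0=0x80 r1=0xfd r2=0x0e r3=0xba r4=0x8e r5=0x03  N=1 Z=0
after  5: r0=0x80 r1=0x0c r2=0x0e r3=0xba r4=0x8e r5=0x03  N=0 Z=0
after  6: r0=0x80 r1=0x0c r2=0x0e r3=0x8e r4=0x8e r5=0x03  N=1 Z=0
after  7: r0=0x80 r1=0x0c r2=0x0e r3=0x9a r4=0x8e r5=0x03  N=1 Z=0
after  8: r0=0x80 r1=0x0c r2=0x0e r3=0x9a r4=0x8e r5=0x8e  N=1 Z=0
after  9: r0=0x80 r1=0x0c r2=0x0e r3=0x9a r4=0x8e r5=0x0c  N=1 Z=0
after 10: r0=0x80 r1=0x0c r2=0x0c r3=0x9a r4=0x8e r5=0x0c  N=1 Z=0
-- IRQ taken; context saved, return-PC = 11 --

K = 10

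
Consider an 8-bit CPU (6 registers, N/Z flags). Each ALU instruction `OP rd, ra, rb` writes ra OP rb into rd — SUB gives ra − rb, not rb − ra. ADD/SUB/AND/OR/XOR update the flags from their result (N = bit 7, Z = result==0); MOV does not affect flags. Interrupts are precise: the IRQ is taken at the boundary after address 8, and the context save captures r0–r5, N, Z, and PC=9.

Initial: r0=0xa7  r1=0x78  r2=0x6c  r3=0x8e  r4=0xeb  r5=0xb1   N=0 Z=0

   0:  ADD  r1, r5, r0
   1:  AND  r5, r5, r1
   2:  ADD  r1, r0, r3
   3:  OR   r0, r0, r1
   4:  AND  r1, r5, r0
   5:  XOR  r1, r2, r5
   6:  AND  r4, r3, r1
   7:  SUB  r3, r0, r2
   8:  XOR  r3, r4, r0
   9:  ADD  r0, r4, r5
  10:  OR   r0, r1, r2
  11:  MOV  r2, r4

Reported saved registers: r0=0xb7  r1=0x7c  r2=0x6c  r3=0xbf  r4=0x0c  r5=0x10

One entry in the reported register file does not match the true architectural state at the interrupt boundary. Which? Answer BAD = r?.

after  0: r0=0xa7 r1=0x58 r2=0x6c r3=0x8e r4=0xeb r5=0xb1  N=0 Z=0
after  1: r0=0xa7 r1=0x58 r2=0x6c r3=0x8e r4=0xeb r5=0x10  N=0 Z=0
after  2: r0=0xa7 r1=0x35 r2=0x6c r3=0x8e r4=0xeb r5=0x10  N=0 Z=0
after  3: r0=0xb7 r1=0x35 r2=0x6c r3=0x8e r4=0xeb r5=0x10  N=1 Z=0
after  4: r0=0xb7 r1=0x10 r2=0x6c r3=0x8e r4=0xeb r5=0x10  N=0 Z=0
after  5: r0=0xb7 r1=0x7c r2=0x6c r3=0x8e r4=0xeb r5=0x10  N=0 Z=0
after  6: r0=0xb7 r1=0x7c r2=0x6c r3=0x8e r4=0x0c r5=0x10  N=0 Z=0
after  7: r0=0xb7 r1=0x7c r2=0x6c r3=0x4b r4=0x0c r5=0x10  N=0 Z=0
after  8: r0=0xb7 r1=0x7c r2=0x6c r3=0xbb r4=0x0c r5=0x10  N=1 Z=0
-- IRQ taken; context saved, return-PC = 9 --
mismatch: r3: reported 0xbf vs actual 0xbb

BAD = r3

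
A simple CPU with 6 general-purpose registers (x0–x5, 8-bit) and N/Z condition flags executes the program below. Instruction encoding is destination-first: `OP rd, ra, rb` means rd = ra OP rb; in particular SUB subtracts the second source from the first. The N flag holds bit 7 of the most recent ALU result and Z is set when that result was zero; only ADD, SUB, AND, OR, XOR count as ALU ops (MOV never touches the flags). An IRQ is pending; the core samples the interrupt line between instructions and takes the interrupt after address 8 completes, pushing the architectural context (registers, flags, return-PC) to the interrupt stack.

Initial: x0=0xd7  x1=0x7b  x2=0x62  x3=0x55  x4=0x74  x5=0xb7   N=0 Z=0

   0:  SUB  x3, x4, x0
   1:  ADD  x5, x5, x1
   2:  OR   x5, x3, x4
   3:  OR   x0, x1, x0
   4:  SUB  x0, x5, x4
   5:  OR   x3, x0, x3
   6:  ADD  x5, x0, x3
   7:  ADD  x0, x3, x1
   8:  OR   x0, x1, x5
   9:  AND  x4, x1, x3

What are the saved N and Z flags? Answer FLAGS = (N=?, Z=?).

FLAGS = (N=0, Z=0)

after  0: x0=0xd7 x1=0x7b x2=0x62 x3=0x9d x4=0x74 x5=0xb7  N=1 Z=0
after  1: x0=0xd7 x1=0x7b x2=0x62 x3=0x9d x4=0x74 x5=0x32  N=0 Z=0
after  2: x0=0xd7 x1=0x7b x2=0x62 x3=0x9d x4=0x74 x5=0xfd  N=1 Z=0
after  3: x0=0xff x1=0x7b x2=0x62 x3=0x9d x4=0x74 x5=0xfd  N=1 Z=0
after  4: x0=0x89 x1=0x7b x2=0x62 x3=0x9d x4=0x74 x5=0xfd  N=1 Z=0
after  5: x0=0x89 x1=0x7b x2=0x62 x3=0x9d x4=0x74 x5=0xfd  N=1 Z=0
after  6: x0=0x89 x1=0x7b x2=0x62 x3=0x9d x4=0x74 x5=0x26  N=0 Z=0
after  7: x0=0x18 x1=0x7b x2=0x62 x3=0x9d x4=0x74 x5=0x26  N=0 Z=0
after  8: x0=0x7f x1=0x7b x2=0x62 x3=0x9d x4=0x74 x5=0x26  N=0 Z=0
-- IRQ taken; context saved, return-PC = 9 --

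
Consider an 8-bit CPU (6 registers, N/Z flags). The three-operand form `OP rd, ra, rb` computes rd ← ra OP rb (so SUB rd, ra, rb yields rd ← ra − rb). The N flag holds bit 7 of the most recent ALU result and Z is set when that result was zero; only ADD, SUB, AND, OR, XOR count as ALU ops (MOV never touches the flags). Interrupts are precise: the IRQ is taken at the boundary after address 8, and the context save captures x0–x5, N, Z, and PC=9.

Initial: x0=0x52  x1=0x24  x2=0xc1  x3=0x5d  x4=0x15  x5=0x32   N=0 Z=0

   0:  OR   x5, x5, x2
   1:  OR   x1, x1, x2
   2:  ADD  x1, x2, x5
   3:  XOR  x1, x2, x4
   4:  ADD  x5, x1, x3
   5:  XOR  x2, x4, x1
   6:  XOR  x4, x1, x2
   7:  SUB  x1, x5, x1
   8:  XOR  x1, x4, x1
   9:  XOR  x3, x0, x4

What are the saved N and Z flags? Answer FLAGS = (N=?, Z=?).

after  0: x0=0x52 x1=0x24 x2=0xc1 x3=0x5d x4=0x15 x5=0xf3  N=1 Z=0
after  1: x0=0x52 x1=0xe5 x2=0xc1 x3=0x5d x4=0x15 x5=0xf3  N=1 Z=0
after  2: x0=0x52 x1=0xb4 x2=0xc1 x3=0x5d x4=0x15 x5=0xf3  N=1 Z=0
after  3: x0=0x52 x1=0xd4 x2=0xc1 x3=0x5d x4=0x15 x5=0xf3  N=1 Z=0
after  4: x0=0x52 x1=0xd4 x2=0xc1 x3=0x5d x4=0x15 x5=0x31  N=0 Z=0
after  5: x0=0x52 x1=0xd4 x2=0xc1 x3=0x5d x4=0x15 x5=0x31  N=1 Z=0
after  6: x0=0x52 x1=0xd4 x2=0xc1 x3=0x5d x4=0x15 x5=0x31  N=0 Z=0
after  7: x0=0x52 x1=0x5d x2=0xc1 x3=0x5d x4=0x15 x5=0x31  N=0 Z=0
after  8: x0=0x52 x1=0x48 x2=0xc1 x3=0x5d x4=0x15 x5=0x31  N=0 Z=0
-- IRQ taken; context saved, return-PC = 9 --

FLAGS = (N=0, Z=0)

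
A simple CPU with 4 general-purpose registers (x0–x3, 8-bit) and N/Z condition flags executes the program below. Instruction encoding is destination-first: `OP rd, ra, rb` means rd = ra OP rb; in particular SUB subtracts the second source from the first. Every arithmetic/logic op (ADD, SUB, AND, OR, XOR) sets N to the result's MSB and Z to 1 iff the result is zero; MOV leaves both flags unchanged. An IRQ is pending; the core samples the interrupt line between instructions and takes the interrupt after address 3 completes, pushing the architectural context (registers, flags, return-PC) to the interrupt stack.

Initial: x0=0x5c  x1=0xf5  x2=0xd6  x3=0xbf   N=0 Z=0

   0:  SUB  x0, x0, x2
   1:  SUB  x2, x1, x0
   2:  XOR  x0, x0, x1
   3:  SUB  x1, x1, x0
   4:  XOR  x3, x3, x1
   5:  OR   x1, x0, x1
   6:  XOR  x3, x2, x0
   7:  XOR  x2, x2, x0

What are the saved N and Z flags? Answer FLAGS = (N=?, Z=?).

after  0: x0=0x86 x1=0xf5 x2=0xd6 x3=0xbf  N=1 Z=0
after  1: x0=0x86 x1=0xf5 x2=0x6f x3=0xbf  N=0 Z=0
after  2: x0=0x73 x1=0xf5 x2=0x6f x3=0xbf  N=0 Z=0
after  3: x0=0x73 x1=0x82 x2=0x6f x3=0xbf  N=1 Z=0
-- IRQ taken; context saved, return-PC = 4 --

FLAGS = (N=1, Z=0)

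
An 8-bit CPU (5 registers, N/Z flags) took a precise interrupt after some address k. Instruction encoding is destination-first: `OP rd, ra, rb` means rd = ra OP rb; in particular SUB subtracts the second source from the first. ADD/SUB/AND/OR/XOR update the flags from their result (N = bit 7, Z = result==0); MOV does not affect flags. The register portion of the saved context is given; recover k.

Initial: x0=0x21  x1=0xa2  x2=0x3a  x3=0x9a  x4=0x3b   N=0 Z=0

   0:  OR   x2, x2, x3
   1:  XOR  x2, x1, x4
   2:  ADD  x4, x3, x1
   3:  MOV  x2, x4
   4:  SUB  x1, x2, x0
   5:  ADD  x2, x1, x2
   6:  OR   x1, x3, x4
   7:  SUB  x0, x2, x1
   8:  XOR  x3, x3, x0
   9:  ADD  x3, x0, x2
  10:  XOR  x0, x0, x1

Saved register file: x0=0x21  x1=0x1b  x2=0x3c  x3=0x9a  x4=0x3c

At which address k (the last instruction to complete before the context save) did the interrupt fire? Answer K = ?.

K = 4

after  0: x0=0x21 x1=0xa2 x2=0xba x3=0x9a x4=0x3b  N=1 Z=0
after  1: x0=0x21 x1=0xa2 x2=0x99 x3=0x9a x4=0x3b  N=1 Z=0
after  2: x0=0x21 x1=0xa2 x2=0x99 x3=0x9a x4=0x3c  N=0 Z=0
after  3: x0=0x21 x1=0xa2 x2=0x3c x3=0x9a x4=0x3c  N=0 Z=0
after  4: x0=0x21 x1=0x1b x2=0x3c x3=0x9a x4=0x3c  N=0 Z=0
-- IRQ taken; context saved, return-PC = 5 --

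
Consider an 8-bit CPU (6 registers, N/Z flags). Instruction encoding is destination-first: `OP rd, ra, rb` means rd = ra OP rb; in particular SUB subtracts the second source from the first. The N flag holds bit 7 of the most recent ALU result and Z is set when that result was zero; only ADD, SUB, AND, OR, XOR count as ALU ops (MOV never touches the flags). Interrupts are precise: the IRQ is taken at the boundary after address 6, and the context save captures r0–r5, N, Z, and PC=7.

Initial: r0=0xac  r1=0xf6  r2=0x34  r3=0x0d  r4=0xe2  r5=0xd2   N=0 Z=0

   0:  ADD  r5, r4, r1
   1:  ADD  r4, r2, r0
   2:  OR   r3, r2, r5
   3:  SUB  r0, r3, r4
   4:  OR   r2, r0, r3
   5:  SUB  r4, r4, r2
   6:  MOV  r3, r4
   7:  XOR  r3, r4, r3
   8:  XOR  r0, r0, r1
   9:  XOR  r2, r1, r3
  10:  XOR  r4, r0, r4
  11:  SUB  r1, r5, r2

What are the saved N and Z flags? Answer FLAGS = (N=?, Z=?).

after  0: r0=0xac r1=0xf6 r2=0x34 r3=0x0d r4=0xe2 r5=0xd8  N=1 Z=0
after  1: r0=0xac r1=0xf6 r2=0x34 r3=0x0d r4=0xe0 r5=0xd8  N=1 Z=0
after  2: r0=0xac r1=0xf6 r2=0x34 r3=0xfc r4=0xe0 r5=0xd8  N=1 Z=0
after  3: r0=0x1c r1=0xf6 r2=0x34 r3=0xfc r4=0xe0 r5=0xd8  N=0 Z=0
after  4: r0=0x1c r1=0xf6 r2=0xfc r3=0xfc r4=0xe0 r5=0xd8  N=1 Z=0
after  5: r0=0x1c r1=0xf6 r2=0xfc r3=0xfc r4=0xe4 r5=0xd8  N=1 Z=0
after  6: r0=0x1c r1=0xf6 r2=0xfc r3=0xe4 r4=0xe4 r5=0xd8  N=1 Z=0
-- IRQ taken; context saved, return-PC = 7 --

FLAGS = (N=1, Z=0)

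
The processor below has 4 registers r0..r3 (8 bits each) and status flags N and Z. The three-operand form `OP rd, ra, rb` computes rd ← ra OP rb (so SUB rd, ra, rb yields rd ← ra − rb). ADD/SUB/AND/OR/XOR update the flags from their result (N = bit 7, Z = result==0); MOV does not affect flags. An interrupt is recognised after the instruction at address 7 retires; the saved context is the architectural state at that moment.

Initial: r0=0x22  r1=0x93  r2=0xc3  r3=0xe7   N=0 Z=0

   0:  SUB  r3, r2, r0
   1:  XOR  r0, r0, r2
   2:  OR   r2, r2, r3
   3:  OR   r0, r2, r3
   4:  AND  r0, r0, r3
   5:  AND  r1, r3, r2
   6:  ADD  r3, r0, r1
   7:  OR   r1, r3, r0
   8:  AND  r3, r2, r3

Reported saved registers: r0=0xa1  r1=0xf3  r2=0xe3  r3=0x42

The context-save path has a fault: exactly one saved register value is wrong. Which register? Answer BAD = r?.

after  0: r0=0x22 r1=0x93 r2=0xc3 r3=0xa1  N=1 Z=0
after  1: r0=0xe1 r1=0x93 r2=0xc3 r3=0xa1  N=1 Z=0
after  2: r0=0xe1 r1=0x93 r2=0xe3 r3=0xa1  N=1 Z=0
after  3: r0=0xe3 r1=0x93 r2=0xe3 r3=0xa1  N=1 Z=0
after  4: r0=0xa1 r1=0x93 r2=0xe3 r3=0xa1  N=1 Z=0
after  5: r0=0xa1 r1=0xa1 r2=0xe3 r3=0xa1  N=1 Z=0
after  6: r0=0xa1 r1=0xa1 r2=0xe3 r3=0x42  N=0 Z=0
after  7: r0=0xa1 r1=0xe3 r2=0xe3 r3=0x42  N=1 Z=0
-- IRQ taken; context saved, return-PC = 8 --
mismatch: r1: reported 0xf3 vs actual 0xe3

BAD = r1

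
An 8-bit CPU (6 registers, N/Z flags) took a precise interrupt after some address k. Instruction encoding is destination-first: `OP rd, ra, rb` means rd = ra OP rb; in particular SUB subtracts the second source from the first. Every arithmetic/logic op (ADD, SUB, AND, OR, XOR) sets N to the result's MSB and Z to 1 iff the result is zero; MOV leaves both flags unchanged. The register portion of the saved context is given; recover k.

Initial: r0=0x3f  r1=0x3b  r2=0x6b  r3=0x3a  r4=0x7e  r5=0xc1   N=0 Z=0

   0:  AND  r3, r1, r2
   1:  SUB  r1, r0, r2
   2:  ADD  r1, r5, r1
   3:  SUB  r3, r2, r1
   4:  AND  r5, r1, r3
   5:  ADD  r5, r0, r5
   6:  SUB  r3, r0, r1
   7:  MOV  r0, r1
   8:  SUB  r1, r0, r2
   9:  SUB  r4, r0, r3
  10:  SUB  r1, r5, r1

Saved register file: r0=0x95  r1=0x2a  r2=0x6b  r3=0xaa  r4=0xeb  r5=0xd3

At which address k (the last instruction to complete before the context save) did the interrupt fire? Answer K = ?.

K = 9

after  0: r0=0x3f r1=0x3b r2=0x6b r3=0x2b r4=0x7e r5=0xc1  N=0 Z=0
after  1: r0=0x3f r1=0xd4 r2=0x6b r3=0x2b r4=0x7e r5=0xc1  N=1 Z=0
after  2: r0=0x3f r1=0x95 r2=0x6b r3=0x2b r4=0x7e r5=0xc1  N=1 Z=0
after  3: r0=0x3f r1=0x95 r2=0x6b r3=0xd6 r4=0x7e r5=0xc1  N=1 Z=0
after  4: r0=0x3f r1=0x95 r2=0x6b r3=0xd6 r4=0x7e r5=0x94  N=1 Z=0
after  5: r0=0x3f r1=0x95 r2=0x6b r3=0xd6 r4=0x7e r5=0xd3  N=1 Z=0
after  6: r0=0x3f r1=0x95 r2=0x6b r3=0xaa r4=0x7e r5=0xd3  N=1 Z=0
after  7: r0=0x95 r1=0x95 r2=0x6b r3=0xaa r4=0x7e r5=0xd3  N=1 Z=0
after  8: r0=0x95 r1=0x2a r2=0x6b r3=0xaa r4=0x7e r5=0xd3  N=0 Z=0
after  9: r0=0x95 r1=0x2a r2=0x6b r3=0xaa r4=0xeb r5=0xd3  N=1 Z=0
-- IRQ taken; context saved, return-PC = 10 --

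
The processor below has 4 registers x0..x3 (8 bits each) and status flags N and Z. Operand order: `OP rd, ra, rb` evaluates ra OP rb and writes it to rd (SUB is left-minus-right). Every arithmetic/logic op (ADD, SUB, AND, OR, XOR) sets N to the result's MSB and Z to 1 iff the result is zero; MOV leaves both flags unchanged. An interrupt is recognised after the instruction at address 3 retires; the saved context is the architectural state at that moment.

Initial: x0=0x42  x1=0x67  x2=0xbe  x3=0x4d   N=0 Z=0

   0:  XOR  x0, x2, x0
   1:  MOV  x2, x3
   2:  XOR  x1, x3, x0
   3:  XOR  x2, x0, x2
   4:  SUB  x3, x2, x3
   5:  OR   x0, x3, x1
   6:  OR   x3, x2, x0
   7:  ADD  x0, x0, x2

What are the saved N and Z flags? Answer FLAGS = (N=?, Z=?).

after  0: x0=0xfc x1=0x67 x2=0xbe x3=0x4d  N=1 Z=0
after  1: x0=0xfc x1=0x67 x2=0x4d x3=0x4d  N=1 Z=0
after  2: x0=0xfc x1=0xb1 x2=0x4d x3=0x4d  N=1 Z=0
after  3: x0=0xfc x1=0xb1 x2=0xb1 x3=0x4d  N=1 Z=0
-- IRQ taken; context saved, return-PC = 4 --

FLAGS = (N=1, Z=0)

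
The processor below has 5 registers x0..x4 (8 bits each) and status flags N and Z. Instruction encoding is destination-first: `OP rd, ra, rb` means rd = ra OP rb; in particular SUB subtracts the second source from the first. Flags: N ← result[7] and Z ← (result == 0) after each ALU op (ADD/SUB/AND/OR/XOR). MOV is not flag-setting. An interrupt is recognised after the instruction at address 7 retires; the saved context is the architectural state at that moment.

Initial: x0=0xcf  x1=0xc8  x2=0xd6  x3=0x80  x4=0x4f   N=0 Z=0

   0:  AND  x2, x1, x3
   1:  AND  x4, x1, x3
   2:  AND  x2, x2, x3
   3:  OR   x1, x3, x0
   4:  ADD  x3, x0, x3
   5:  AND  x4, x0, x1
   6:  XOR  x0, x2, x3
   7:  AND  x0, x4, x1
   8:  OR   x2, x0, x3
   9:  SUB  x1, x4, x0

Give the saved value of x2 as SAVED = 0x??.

after  0: x0=0xcf x1=0xc8 x2=0x80 x3=0x80 x4=0x4f  N=1 Z=0
after  1: x0=0xcf x1=0xc8 x2=0x80 x3=0x80 x4=0x80  N=1 Z=0
after  2: x0=0xcf x1=0xc8 x2=0x80 x3=0x80 x4=0x80  N=1 Z=0
after  3: x0=0xcf x1=0xcf x2=0x80 x3=0x80 x4=0x80  N=1 Z=0
after  4: x0=0xcf x1=0xcf x2=0x80 x3=0x4f x4=0x80  N=0 Z=0
after  5: x0=0xcf x1=0xcf x2=0x80 x3=0x4f x4=0xcf  N=1 Z=0
after  6: x0=0xcf x1=0xcf x2=0x80 x3=0x4f x4=0xcf  N=1 Z=0
after  7: x0=0xcf x1=0xcf x2=0x80 x3=0x4f x4=0xcf  N=1 Z=0
-- IRQ taken; context saved, return-PC = 8 --

SAVED = 0x80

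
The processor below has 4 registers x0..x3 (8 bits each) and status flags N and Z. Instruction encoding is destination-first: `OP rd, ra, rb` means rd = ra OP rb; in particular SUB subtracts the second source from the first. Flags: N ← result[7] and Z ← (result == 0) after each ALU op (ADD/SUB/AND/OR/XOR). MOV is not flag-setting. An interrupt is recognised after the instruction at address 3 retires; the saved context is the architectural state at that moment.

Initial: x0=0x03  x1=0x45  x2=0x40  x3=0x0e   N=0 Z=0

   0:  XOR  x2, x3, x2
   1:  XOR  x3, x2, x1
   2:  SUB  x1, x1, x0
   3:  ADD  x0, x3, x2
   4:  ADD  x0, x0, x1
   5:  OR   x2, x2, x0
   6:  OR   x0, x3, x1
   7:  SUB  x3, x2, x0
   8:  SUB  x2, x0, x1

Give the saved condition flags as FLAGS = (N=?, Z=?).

after  0: x0=0x03 x1=0x45 x2=0x4e x3=0x0e  N=0 Z=0
after  1: x0=0x03 x1=0x45 x2=0x4e x3=0x0b  N=0 Z=0
after  2: x0=0x03 x1=0x42 x2=0x4e x3=0x0b  N=0 Z=0
after  3: x0=0x59 x1=0x42 x2=0x4e x3=0x0b  N=0 Z=0
-- IRQ taken; context saved, return-PC = 4 --

FLAGS = (N=0, Z=0)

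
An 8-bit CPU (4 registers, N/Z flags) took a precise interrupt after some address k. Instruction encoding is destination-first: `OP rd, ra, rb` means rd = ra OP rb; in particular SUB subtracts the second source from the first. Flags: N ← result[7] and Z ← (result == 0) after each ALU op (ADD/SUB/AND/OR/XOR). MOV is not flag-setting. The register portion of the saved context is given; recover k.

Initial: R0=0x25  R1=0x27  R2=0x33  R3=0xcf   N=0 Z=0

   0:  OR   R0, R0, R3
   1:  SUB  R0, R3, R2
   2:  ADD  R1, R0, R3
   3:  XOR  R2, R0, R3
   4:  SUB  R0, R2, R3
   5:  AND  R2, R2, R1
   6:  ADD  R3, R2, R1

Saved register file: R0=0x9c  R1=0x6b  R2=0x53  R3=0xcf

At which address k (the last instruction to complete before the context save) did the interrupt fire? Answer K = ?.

after  0: R0=0xef R1=0x27 R2=0x33 R3=0xcf  N=1 Z=0
after  1: R0=0x9c R1=0x27 R2=0x33 R3=0xcf  N=1 Z=0
after  2: R0=0x9c R1=0x6b R2=0x33 R3=0xcf  N=0 Z=0
after  3: R0=0x9c R1=0x6b R2=0x53 R3=0xcf  N=0 Z=0
-- IRQ taken; context saved, return-PC = 4 --

K = 3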